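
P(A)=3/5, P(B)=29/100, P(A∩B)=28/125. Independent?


P(A)×P(B) = 87/500
P(A∩B) = 28/125
Not equal → NOT independent

No, not independent


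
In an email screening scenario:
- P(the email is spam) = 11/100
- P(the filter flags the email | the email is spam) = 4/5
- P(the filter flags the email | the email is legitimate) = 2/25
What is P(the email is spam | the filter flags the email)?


Using Bayes' theorem:
P(A|B) = P(B|A)·P(A) / P(B)

P(the filter flags the email) = 4/5 × 11/100 + 2/25 × 89/100
= 11/125 + 89/1250 = 199/1250

P(the email is spam|the filter flags the email) = (11/125) / (199/1250) = 110/199

P(the email is spam|the filter flags the email) = 110/199 ≈ 55.28%


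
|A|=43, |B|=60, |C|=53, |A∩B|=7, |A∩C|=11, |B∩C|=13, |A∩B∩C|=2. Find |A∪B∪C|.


|A∪B∪C| = 43+60+53-7-11-13+2 = 127

|A∪B∪C| = 127


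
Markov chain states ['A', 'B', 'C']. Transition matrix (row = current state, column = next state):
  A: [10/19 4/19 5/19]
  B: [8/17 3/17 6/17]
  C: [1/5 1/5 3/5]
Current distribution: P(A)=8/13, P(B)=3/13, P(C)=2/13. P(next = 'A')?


P(next=A) = Σᵢ P(now=i)×P(i→A)
= 8/13×10/19 + 3/13×8/17 + 2/13×1/5
= 80/247 + 24/221 + 2/65 = 9726/20995

P = 9726/20995 ≈ 0.4633


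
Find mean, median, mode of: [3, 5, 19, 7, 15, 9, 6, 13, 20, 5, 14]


Sorted: [3, 5, 5, 6, 7, 9, 13, 14, 15, 19, 20]
Mean = 116/11
Median = 9
Freq: {3: 1, 5: 2, 19: 1, 7: 1, 15: 1, 9: 1, 6: 1, 13: 1, 20: 1, 14: 1}
Mode: [5]

Mean=116/11, Median=9, Mode=5


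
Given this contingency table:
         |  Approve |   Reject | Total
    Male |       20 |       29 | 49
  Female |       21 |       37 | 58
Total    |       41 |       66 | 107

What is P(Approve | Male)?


P(Approve | Male) = 20/(20+29) = 20/49

P(Approve|Male) = 20/49 ≈ 40.82%


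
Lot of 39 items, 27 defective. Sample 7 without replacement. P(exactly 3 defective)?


Hypergeometric: C(27,3)×C(12,4)/C(39,7)
= 2925×495/15380937 = 1125/11951

P(X=3) = 1125/11951 ≈ 9.41%


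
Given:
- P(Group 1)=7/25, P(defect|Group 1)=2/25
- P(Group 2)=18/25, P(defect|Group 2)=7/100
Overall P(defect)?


P(B) = Σ P(B|Aᵢ)×P(Aᵢ)
  2/25×7/25 = 14/625
  7/100×18/25 = 63/1250
Sum = 91/1250

P(defect) = 91/1250 ≈ 7.28%


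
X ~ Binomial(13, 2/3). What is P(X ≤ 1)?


P(X ≤ 1) = Σ P(X=i) for i=0..1
P(X=0) = 1/1594323
P(X=1) = 26/1594323
Sum = 1/59049

P(X ≤ 1) = 1/59049 ≈ 0.00%


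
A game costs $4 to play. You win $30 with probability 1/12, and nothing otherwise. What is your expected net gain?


E[gain] = (30-4)×1/12 + (-4)×11/12
= 13/6 - 11/3 = -3/2

Expected net gain = $-3/2 ≈ $-1.50


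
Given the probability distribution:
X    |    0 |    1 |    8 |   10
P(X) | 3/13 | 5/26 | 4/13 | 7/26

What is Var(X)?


E[X] = 139/26
E[X²] = 1217/26
Var(X) = E[X²] - (E[X])² = 1217/26 - 19321/676 = 12321/676

Var(X) = 12321/676 ≈ 18.2263


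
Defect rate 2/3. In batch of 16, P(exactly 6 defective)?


Binomial: P(X=6) = C(16,6)×p^6×(1-p)^10
= 8008 × 64/729 × 1/59049 = 512512/43046721

P(X=6) = 512512/43046721 ≈ 1.19%


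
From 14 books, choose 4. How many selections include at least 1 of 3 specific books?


Complement: C(14,4) - C(11,4) = 1001 - 330 = 671

671


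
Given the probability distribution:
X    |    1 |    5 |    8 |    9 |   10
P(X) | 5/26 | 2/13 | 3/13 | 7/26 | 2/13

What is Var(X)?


E[X] = 88/13
E[X²] = 56
Var(X) = E[X²] - (E[X])² = 56 - 7744/169 = 1720/169

Var(X) = 1720/169 ≈ 10.1775


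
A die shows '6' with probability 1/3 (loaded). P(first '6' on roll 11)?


Geometric: P(X=11) = (1-p)^(k-1)×p = (2/3)^10×1/3 = 1024/177147

P(X=11) = 1024/177147 ≈ 0.58%


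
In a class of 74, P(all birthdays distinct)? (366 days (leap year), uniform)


P(all different) = Π(366-i)/366 for i=0..73
= (366/366)×(365/366)×...×(293/366)
= 0.000360

P ≈ 0.0004 ≈ 0.04%


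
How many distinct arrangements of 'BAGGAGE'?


Letters: 7, freq: {'B': 1, 'A': 2, 'G': 3, 'E': 1}
7!/(1!×2!×3!×1!) = 5040/12 = 420

420


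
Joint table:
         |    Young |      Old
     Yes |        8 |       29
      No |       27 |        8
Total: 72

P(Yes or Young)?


P(Yes∨Young) = P(Yes) + P(Young) - P(Yes∧Young)
= (37 + 35 - 8)/72 = 64/72 = 8/9

P = 8/9 ≈ 88.89%


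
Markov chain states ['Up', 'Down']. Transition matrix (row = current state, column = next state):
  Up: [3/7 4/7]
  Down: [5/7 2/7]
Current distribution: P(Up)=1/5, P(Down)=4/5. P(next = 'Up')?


P(next=Up) = Σᵢ P(now=i)×P(i→Up)
= 1/5×3/7 + 4/5×5/7
= 3/35 + 4/7 = 23/35

P = 23/35 ≈ 0.6571


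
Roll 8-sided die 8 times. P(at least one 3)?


P(no 3)^8 = (7/8)^8 = 5764801/16777216
P(≥1) = 1 - 5764801/16777216 = 11012415/16777216

P = 11012415/16777216 ≈ 65.64%


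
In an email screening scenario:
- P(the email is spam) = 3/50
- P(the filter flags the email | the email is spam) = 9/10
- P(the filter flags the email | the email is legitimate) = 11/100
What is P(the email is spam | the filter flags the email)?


Using Bayes' theorem:
P(A|B) = P(B|A)·P(A) / P(B)

P(the filter flags the email) = 9/10 × 3/50 + 11/100 × 47/50
= 27/500 + 517/5000 = 787/5000

P(the email is spam|the filter flags the email) = (27/500) / (787/5000) = 270/787

P(the email is spam|the filter flags the email) = 270/787 ≈ 34.31%


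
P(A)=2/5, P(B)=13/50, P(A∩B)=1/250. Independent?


P(A)×P(B) = 13/125
P(A∩B) = 1/250
Not equal → NOT independent

No, not independent


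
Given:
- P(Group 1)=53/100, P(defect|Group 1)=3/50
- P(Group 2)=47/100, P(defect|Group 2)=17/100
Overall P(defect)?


P(B) = Σ P(B|Aᵢ)×P(Aᵢ)
  3/50×53/100 = 159/5000
  17/100×47/100 = 799/10000
Sum = 1117/10000

P(defect) = 1117/10000 ≈ 11.17%


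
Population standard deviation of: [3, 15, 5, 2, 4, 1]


Mean = 30/6 = 5
  (3-5)²=4
  (15-5)²=100
  (5-5)²=0
  (2-5)²=9
  (4-5)²=1
  (1-5)²=16
Σ(x-μ)² = 130
σ² = 130/6 = 65/3

σ = √(65/3) ≈ 4.6547


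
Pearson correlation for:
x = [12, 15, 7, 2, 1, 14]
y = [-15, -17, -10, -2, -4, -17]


n=6, Σx=51, Σy=-65, Σxy=-751, Σx²=619, Σy²=923
r = (6×(-751) - 51×(-65))/√((6×619 - 51²)(6×923 - (-65)²))
= -1191/√(1113×1313) = -1191/√1461369 ≈ -1191/1208.8710 ≈ -0.9852

r ≈ -0.9852


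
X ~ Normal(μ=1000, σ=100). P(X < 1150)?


z = (1150-1000)/100 = 1.5
P(Z < 1.5) = 0.9332

P(X < 1150) ≈ 0.9332


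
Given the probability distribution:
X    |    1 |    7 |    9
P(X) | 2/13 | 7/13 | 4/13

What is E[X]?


E[X] = Σ x·P(X=x)
= (1)×(2/13) + (7)×(7/13) + (9)×(4/13)
= 87/13

E[X] = 87/13


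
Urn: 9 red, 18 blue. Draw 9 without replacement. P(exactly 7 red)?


Hypergeometric: C(9,7)×C(18,2)/C(27,9)
= 36×153/4686825 = 1836/1562275

P(X=7) = 1836/1562275 ≈ 0.12%


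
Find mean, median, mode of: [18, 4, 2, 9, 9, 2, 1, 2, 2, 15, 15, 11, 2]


Sorted: [1, 2, 2, 2, 2, 2, 4, 9, 9, 11, 15, 15, 18]
Mean = 92/13
Median = 4
Freq: {18: 1, 4: 1, 2: 5, 9: 2, 1: 1, 15: 2, 11: 1}
Mode: [2]

Mean=92/13, Median=4, Mode=2


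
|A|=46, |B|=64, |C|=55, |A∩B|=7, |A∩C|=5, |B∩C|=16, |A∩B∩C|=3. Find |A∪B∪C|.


|A∪B∪C| = 46+64+55-7-5-16+3 = 140

|A∪B∪C| = 140


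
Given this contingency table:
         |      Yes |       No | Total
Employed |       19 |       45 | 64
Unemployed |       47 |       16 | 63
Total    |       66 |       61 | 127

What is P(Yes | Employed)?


P(Yes | Employed) = 19/(19+45) = 19/64

P(Yes|Employed) = 19/64 ≈ 29.69%


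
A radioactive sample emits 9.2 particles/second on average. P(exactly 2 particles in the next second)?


Poisson(λ=9.2): P(X=2) = e^(-λ)×λ^k/k!
= e^(-9.2) × 9.2^2 / 2!
≈ 0.0001010394018 × 84.64 / 2 ≈ 0.004276

P(X=2) ≈ 0.004276 ≈ 0.43%


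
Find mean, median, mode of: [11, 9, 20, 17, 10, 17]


Sorted: [9, 10, 11, 17, 17, 20]
Mean = 84/6 = 14
Median = 14
Freq: {11: 1, 9: 1, 20: 1, 17: 2, 10: 1}
Mode: [17]

Mean=14, Median=14, Mode=17


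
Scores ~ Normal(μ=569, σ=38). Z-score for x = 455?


z = (x - μ)/σ = (455 - 569)/38 = -3.0

z = -3.0


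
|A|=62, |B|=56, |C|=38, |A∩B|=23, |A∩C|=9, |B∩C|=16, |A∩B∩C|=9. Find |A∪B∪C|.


|A∪B∪C| = 62+56+38-23-9-16+9 = 117

|A∪B∪C| = 117


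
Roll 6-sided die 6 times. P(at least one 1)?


P(no 1)^6 = (5/6)^6 = 15625/46656
P(≥1) = 1 - 15625/46656 = 31031/46656

P = 31031/46656 ≈ 66.51%


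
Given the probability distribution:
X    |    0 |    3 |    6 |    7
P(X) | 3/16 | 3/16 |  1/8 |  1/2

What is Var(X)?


E[X] = 77/16
E[X²] = 491/16
Var(X) = E[X²] - (E[X])² = 491/16 - 5929/256 = 1927/256

Var(X) = 1927/256 ≈ 7.5273


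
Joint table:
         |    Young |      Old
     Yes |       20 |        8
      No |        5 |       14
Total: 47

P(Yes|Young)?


P(Yes|Young) = 20/(20+5) = 20/25 = 4/5

P = 4/5 ≈ 80.00%


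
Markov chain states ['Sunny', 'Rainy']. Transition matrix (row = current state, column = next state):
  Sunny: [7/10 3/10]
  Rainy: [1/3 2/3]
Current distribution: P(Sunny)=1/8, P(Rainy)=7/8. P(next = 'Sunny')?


P(next=Sunny) = Σᵢ P(now=i)×P(i→Sunny)
= 1/8×7/10 + 7/8×1/3
= 7/80 + 7/24 = 91/240

P = 91/240 ≈ 0.3792


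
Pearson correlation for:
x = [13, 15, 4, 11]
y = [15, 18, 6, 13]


n=4, Σx=43, Σy=52, Σxy=632, Σx²=531, Σy²=754
r = (4×632 - 43×52)/√((4×531 - 43²)(4×754 - 52²))
= 292/√(275×312) = 292/√85800 ≈ 292/292.9164 ≈ 0.9969

r ≈ 0.9969


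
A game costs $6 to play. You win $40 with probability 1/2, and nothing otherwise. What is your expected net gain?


E[gain] = (40-6)×1/2 + (-6)×1/2
= 17 - 3 = 14

Expected net gain = $14 ≈ $14.00


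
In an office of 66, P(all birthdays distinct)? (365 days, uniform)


P(all different) = Π(365-i)/365 for i=0..65
= (365/365)×(364/365)×...×(300/365)
= 0.001904

P ≈ 0.0019 ≈ 0.19%


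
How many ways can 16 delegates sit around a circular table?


Circular arrangements of 16 distinct objects: fix one position to break rotational symmetry.
(n-1)! = 15! = 1307674368000

1307674368000


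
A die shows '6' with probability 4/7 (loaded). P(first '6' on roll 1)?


Geometric: P(X=1) = (1-p)^(k-1)×p = (3/7)^0×4/7 = 4/7

P(X=1) = 4/7 ≈ 57.14%


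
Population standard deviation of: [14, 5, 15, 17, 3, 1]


Mean = 55/6
  (14-55/6)²=841/36
  (5-55/6)²=625/36
  (15-55/6)²=1225/36
  (17-55/6)²=2209/36
  (3-55/6)²=1369/36
  (1-55/6)²=2401/36
Σ(x-μ)² = 1445/6
σ² = (1445/6)/6 = 1445/36

σ = √(1445/36) ≈ 6.3355


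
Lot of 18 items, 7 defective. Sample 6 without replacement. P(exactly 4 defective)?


Hypergeometric: C(7,4)×C(11,2)/C(18,6)
= 35×55/18564 = 275/2652

P(X=4) = 275/2652 ≈ 10.37%


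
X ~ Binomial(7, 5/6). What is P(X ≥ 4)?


P(X ≥ 4) = Σ P(X=i) for i=4..7
P(X=4) = 21875/279936
P(X=5) = 21875/93312
P(X=6) = 109375/279936
P(X=7) = 78125/279936
Sum = 34375/34992

P(X ≥ 4) = 34375/34992 ≈ 98.24%


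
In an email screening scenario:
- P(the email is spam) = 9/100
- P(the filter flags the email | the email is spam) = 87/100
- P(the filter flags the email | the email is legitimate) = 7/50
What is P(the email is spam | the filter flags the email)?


Using Bayes' theorem:
P(A|B) = P(B|A)·P(A) / P(B)

P(the filter flags the email) = 87/100 × 9/100 + 7/50 × 91/100
= 783/10000 + 637/5000 = 2057/10000

P(the email is spam|the filter flags the email) = (783/10000) / (2057/10000) = 783/2057

P(the email is spam|the filter flags the email) = 783/2057 ≈ 38.07%


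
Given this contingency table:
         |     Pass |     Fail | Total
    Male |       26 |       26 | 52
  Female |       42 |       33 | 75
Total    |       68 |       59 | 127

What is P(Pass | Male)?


P(Pass | Male) = 26/(26+26) = 26/52 = 1/2

P(Pass|Male) = 1/2 ≈ 50.00%


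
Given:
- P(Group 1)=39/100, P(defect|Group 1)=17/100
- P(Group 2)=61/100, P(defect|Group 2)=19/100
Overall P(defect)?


P(B) = Σ P(B|Aᵢ)×P(Aᵢ)
  17/100×39/100 = 663/10000
  19/100×61/100 = 1159/10000
Sum = 911/5000

P(defect) = 911/5000 ≈ 18.22%


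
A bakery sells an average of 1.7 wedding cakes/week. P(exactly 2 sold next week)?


Poisson(λ=1.7): P(X=2) = e^(-λ)×λ^k/k!
= e^(-1.7) × 1.7^2 / 2!
≈ 0.1826835241 × 2.89 / 2 ≈ 0.263978

P(X=2) ≈ 0.263978 ≈ 26.40%


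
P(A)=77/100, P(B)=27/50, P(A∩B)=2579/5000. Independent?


P(A)×P(B) = 2079/5000
P(A∩B) = 2579/5000
Not equal → NOT independent

No, not independent


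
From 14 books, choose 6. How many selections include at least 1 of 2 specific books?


Complement: C(14,6) - C(12,6) = 3003 - 924 = 2079

2079


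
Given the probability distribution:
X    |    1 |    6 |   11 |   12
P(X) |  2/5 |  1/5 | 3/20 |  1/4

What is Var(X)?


E[X] = 25/4
E[X²] = 247/4
Var(X) = E[X²] - (E[X])² = 247/4 - 625/16 = 363/16

Var(X) = 363/16 ≈ 22.6875


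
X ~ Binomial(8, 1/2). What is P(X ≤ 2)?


P(X ≤ 2) = Σ P(X=i) for i=0..2
P(X=0) = 1/256
P(X=1) = 1/32
P(X=2) = 7/64
Sum = 37/256

P(X ≤ 2) = 37/256 ≈ 14.45%


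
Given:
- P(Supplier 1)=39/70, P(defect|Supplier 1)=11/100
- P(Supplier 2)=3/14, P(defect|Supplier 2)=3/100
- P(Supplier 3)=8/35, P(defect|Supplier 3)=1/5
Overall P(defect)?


P(B) = Σ P(B|Aᵢ)×P(Aᵢ)
  11/100×39/70 = 429/7000
  3/100×3/14 = 9/1400
  1/5×8/35 = 8/175
Sum = 397/3500

P(defect) = 397/3500 ≈ 11.34%


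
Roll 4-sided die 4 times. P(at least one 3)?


P(no 3)^4 = (3/4)^4 = 81/256
P(≥1) = 1 - 81/256 = 175/256

P = 175/256 ≈ 68.36%


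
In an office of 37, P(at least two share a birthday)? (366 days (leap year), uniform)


P(all different) = Π(366-i)/366 for i=0..36
= 0.152077
P(match) = 1 - 0.152077 = 0.847923

P ≈ 0.8479 ≈ 84.79%


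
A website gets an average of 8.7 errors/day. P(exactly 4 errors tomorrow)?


Poisson(λ=8.7): P(X=4) = e^(-λ)×λ^k/k!
= e^(-8.7) × 8.7^4 / 4!
≈ 0.000166585811 × 5728.9761 / 24 ≈ 0.039765

P(X=4) ≈ 0.039765 ≈ 3.98%


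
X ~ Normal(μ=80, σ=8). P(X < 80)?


z = (80-80)/8 = 0.0
P(Z < 0.0) = 0.5000

P(X < 80) ≈ 0.5000


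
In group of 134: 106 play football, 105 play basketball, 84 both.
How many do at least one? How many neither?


|A∪B| = 106+105-84 = 127
Neither = 134-127 = 7

At least one: 127; Neither: 7


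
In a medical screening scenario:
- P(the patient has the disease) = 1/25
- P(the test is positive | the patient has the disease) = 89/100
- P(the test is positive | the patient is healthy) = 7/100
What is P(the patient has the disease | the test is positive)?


Using Bayes' theorem:
P(A|B) = P(B|A)·P(A) / P(B)

P(the test is positive) = 89/100 × 1/25 + 7/100 × 24/25
= 89/2500 + 42/625 = 257/2500

P(the patient has the disease|the test is positive) = (89/2500) / (257/2500) = 89/257

P(the patient has the disease|the test is positive) = 89/257 ≈ 34.63%


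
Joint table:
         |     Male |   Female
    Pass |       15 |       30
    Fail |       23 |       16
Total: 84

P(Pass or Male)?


P(Pass∨Male) = P(Pass) + P(Male) - P(Pass∧Male)
= (45 + 38 - 15)/84 = 68/84 = 17/21

P = 17/21 ≈ 80.95%


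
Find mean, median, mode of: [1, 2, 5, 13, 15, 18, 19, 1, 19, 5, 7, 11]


Sorted: [1, 1, 2, 5, 5, 7, 11, 13, 15, 18, 19, 19]
Mean = 116/12 = 29/3
Median = 9
Freq: {1: 2, 2: 1, 5: 2, 13: 1, 15: 1, 18: 1, 19: 2, 7: 1, 11: 1}
Mode: [1, 5, 19]

Mean=29/3, Median=9, Mode=[1, 5, 19]


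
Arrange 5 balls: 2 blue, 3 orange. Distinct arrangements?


5!/(2!×3!) = 10

10


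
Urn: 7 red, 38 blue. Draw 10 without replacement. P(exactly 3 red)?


Hypergeometric: C(7,3)×C(38,7)/C(45,10)
= 35×12620256/3190187286 = 9520/68757

P(X=3) = 9520/68757 ≈ 13.85%


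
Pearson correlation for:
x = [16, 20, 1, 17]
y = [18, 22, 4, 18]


n=4, Σx=54, Σy=62, Σxy=1038, Σx²=946, Σy²=1148
r = (4×1038 - 54×62)/√((4×946 - 54²)(4×1148 - 62²))
= 804/√(868×748) = 804/√649264 ≈ 804/805.7692 ≈ 0.9978

r ≈ 0.9978


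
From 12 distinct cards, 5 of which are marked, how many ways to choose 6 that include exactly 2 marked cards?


Choose 2 of the 5 marked cards and 4 of the other 7 cards:
C(5,2)×C(7,4) = 10×35 = 350

350


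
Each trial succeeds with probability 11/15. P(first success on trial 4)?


Geometric: P(X=4) = (1-p)^(k-1)×p = (4/15)^3×11/15 = 704/50625

P(X=4) = 704/50625 ≈ 1.39%


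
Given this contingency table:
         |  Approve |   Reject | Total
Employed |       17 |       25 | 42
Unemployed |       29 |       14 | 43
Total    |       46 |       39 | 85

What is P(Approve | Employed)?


P(Approve | Employed) = 17/(17+25) = 17/42

P(Approve|Employed) = 17/42 ≈ 40.48%


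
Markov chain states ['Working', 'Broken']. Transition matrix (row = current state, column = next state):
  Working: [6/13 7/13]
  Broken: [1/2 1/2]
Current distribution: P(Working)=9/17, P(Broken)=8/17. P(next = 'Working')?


P(next=Working) = Σᵢ P(now=i)×P(i→Working)
= 9/17×6/13 + 8/17×1/2
= 54/221 + 4/17 = 106/221

P = 106/221 ≈ 0.4796


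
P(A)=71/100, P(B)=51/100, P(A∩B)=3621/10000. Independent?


P(A)×P(B) = 3621/10000
P(A∩B) = 3621/10000
Equal ✓ → Independent

Yes, independent


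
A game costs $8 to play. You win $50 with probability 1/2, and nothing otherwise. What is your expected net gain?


E[gain] = (50-8)×1/2 + (-8)×1/2
= 21 - 4 = 17

Expected net gain = $17 ≈ $17.00


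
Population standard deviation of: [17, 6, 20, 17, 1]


Mean = 61/5
  (17-61/5)²=576/25
  (6-61/5)²=961/25
  (20-61/5)²=1521/25
  (17-61/5)²=576/25
  (1-61/5)²=3136/25
Σ(x-μ)² = 1354/5
σ² = (1354/5)/5 = 1354/25

σ = √(1354/25) ≈ 7.3593


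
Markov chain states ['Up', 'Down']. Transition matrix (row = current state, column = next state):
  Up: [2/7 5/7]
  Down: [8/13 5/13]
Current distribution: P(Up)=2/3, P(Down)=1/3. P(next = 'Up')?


P(next=Up) = Σᵢ P(now=i)×P(i→Up)
= 2/3×2/7 + 1/3×8/13
= 4/21 + 8/39 = 36/91

P = 36/91 ≈ 0.3956


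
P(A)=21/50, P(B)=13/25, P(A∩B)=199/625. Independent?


P(A)×P(B) = 273/1250
P(A∩B) = 199/625
Not equal → NOT independent

No, not independent


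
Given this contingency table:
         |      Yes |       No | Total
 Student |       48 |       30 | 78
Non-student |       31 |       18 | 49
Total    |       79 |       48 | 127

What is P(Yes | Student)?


P(Yes | Student) = 48/(48+30) = 48/78 = 8/13

P(Yes|Student) = 8/13 ≈ 61.54%


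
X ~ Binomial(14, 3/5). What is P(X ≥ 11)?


P(X ≥ 11) = Σ P(X=i) for i=11..14
P(X=11) = 515852064/6103515625
P(X=12) = 193444524/6103515625
P(X=13) = 44641044/6103515625
P(X=14) = 4782969/6103515625
Sum = 758720601/6103515625

P(X ≥ 11) = 758720601/6103515625 ≈ 12.43%


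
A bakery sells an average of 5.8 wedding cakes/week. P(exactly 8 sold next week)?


Poisson(λ=5.8): P(X=8) = e^(-λ)×λ^k/k!
= e^(-5.8) × 5.8^8 / 8!
≈ 0.003027554745 × 1280630.81718 / 40320 ≈ 0.096160

P(X=8) ≈ 0.096160 ≈ 9.62%


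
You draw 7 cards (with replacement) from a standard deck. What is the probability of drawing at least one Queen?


P(not a Queen) = 48/52 = 12/13
P(none in 7 draws) = (12/13)^7 = 35831808/62748517
P(≥1 Queen) = 1 - 35831808/62748517 = 26916709/62748517

P = 26916709/62748517 ≈ 42.90%


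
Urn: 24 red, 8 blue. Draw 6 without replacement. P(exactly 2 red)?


Hypergeometric: C(24,2)×C(8,4)/C(32,6)
= 276×70/906192 = 115/5394

P(X=2) = 115/5394 ≈ 2.13%


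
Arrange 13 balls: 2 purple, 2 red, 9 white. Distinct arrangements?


13!/(2!×2!×9!) = 4290

4290


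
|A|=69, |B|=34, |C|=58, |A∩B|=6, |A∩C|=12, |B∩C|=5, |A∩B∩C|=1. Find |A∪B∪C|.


|A∪B∪C| = 69+34+58-6-12-5+1 = 139

|A∪B∪C| = 139


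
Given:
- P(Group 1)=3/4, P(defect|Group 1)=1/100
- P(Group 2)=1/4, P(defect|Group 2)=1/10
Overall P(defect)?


P(B) = Σ P(B|Aᵢ)×P(Aᵢ)
  1/100×3/4 = 3/400
  1/10×1/4 = 1/40
Sum = 13/400

P(defect) = 13/400 ≈ 3.25%


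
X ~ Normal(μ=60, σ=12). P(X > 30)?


z = (30-60)/12 = -2.5
P(X > 30) = 1 - P(Z ≤ -2.5) = 1 - 0.0062 = 0.9938

P(X > 30) ≈ 0.9938


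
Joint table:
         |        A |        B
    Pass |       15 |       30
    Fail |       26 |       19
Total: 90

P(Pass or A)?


P(Pass∨A) = P(Pass) + P(A) - P(Pass∧A)
= (45 + 41 - 15)/90 = 71/90

P = 71/90 ≈ 78.89%


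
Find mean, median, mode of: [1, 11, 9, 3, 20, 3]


Sorted: [1, 3, 3, 9, 11, 20]
Mean = 47/6
Median = 6
Freq: {1: 1, 11: 1, 9: 1, 3: 2, 20: 1}
Mode: [3]

Mean=47/6, Median=6, Mode=3


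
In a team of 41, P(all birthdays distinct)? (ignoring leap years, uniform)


P(all different) = Π(365-i)/365 for i=0..40
= (365/365)×(364/365)×...×(325/365)
= 0.096848

P ≈ 0.0968 ≈ 9.68%


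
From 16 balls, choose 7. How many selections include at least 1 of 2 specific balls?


Complement: C(16,7) - C(14,7) = 11440 - 3432 = 8008

8008


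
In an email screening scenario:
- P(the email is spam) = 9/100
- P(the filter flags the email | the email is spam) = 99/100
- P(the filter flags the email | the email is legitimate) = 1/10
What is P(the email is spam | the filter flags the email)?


Using Bayes' theorem:
P(A|B) = P(B|A)·P(A) / P(B)

P(the filter flags the email) = 99/100 × 9/100 + 1/10 × 91/100
= 891/10000 + 91/1000 = 1801/10000

P(the email is spam|the filter flags the email) = (891/10000) / (1801/10000) = 891/1801

P(the email is spam|the filter flags the email) = 891/1801 ≈ 49.47%


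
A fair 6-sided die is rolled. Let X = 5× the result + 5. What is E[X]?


E[die] = (1+6)/2 = 7/2
E[X] = 5×7/2 + 5 = 45/2

E[X] = 45/2


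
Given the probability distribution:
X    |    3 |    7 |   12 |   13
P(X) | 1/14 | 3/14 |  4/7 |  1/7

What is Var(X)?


E[X] = 73/7
E[X²] = 823/7
Var(X) = E[X²] - (E[X])² = 823/7 - 5329/49 = 432/49

Var(X) = 432/49 ≈ 8.8163


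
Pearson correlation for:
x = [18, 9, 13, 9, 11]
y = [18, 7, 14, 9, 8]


n=5, Σx=60, Σy=56, Σxy=738, Σx²=776, Σy²=714
r = (5×738 - 60×56)/√((5×776 - 60²)(5×714 - 56²))
= 330/√(280×434) = 330/√121520 ≈ 330/348.5972 ≈ 0.9467

r ≈ 0.9467


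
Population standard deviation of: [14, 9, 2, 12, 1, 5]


Mean = 43/6
  (14-43/6)²=1681/36
  (9-43/6)²=121/36
  (2-43/6)²=961/36
  (12-43/6)²=841/36
  (1-43/6)²=1369/36
  (5-43/6)²=169/36
Σ(x-μ)² = 857/6
σ² = (857/6)/6 = 857/36

σ = √(857/36) ≈ 4.8791


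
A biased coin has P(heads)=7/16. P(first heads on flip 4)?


Geometric: P(X=4) = (1-p)^(k-1)×p = (9/16)^3×7/16 = 5103/65536

P(X=4) = 5103/65536 ≈ 7.79%


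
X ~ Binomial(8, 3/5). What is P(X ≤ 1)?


P(X ≤ 1) = Σ P(X=i) for i=0..1
P(X=0) = 256/390625
P(X=1) = 3072/390625
Sum = 3328/390625

P(X ≤ 1) = 3328/390625 ≈ 0.85%


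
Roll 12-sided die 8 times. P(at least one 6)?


P(no 6)^8 = (11/12)^8 = 214358881/429981696
P(≥1) = 1 - 214358881/429981696 = 215622815/429981696

P = 215622815/429981696 ≈ 50.15%


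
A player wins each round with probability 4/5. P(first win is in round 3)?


Geometric: P(X=3) = (1-p)^(k-1)×p = (1/5)^2×4/5 = 4/125

P(X=3) = 4/125 ≈ 3.20%


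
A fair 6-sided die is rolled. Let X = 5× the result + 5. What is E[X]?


E[die] = (1+6)/2 = 7/2
E[X] = 5×7/2 + 5 = 45/2

E[X] = 45/2


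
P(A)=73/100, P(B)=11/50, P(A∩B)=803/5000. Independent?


P(A)×P(B) = 803/5000
P(A∩B) = 803/5000
Equal ✓ → Independent

Yes, independent


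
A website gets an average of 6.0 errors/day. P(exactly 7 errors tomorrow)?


Poisson(λ=6.0): P(X=7) = e^(-λ)×λ^k/k!
= e^(-6.0) × 6.0^7 / 7!
≈ 0.002478752177 × 279936 / 5040 ≈ 0.137677

P(X=7) ≈ 0.137677 ≈ 13.77%


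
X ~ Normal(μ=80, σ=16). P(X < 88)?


z = (88-80)/16 = 0.5
P(Z < 0.5) = 0.6915

P(X < 88) ≈ 0.6915


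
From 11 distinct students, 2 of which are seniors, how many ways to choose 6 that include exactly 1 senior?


Choose 1 of the 2 seniors and 5 of the other 9 students:
C(2,1)×C(9,5) = 2×126 = 252

252


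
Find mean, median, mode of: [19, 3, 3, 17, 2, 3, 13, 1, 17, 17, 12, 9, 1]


Sorted: [1, 1, 2, 3, 3, 3, 9, 12, 13, 17, 17, 17, 19]
Mean = 117/13 = 9
Median = 9
Freq: {19: 1, 3: 3, 17: 3, 2: 1, 13: 1, 1: 2, 12: 1, 9: 1}
Mode: [3, 17]

Mean=9, Median=9, Mode=[3, 17]


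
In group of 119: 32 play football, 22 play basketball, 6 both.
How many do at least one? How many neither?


|A∪B| = 32+22-6 = 48
Neither = 119-48 = 71

At least one: 48; Neither: 71


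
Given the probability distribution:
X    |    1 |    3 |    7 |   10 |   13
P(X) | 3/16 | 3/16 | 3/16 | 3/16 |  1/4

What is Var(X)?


E[X] = 115/16
E[X²] = 1153/16
Var(X) = E[X²] - (E[X])² = 1153/16 - 13225/256 = 5223/256

Var(X) = 5223/256 ≈ 20.4023


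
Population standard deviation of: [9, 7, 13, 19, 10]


Mean = 58/5
  (9-58/5)²=169/25
  (7-58/5)²=529/25
  (13-58/5)²=49/25
  (19-58/5)²=1369/25
  (10-58/5)²=64/25
Σ(x-μ)² = 436/5
σ² = (436/5)/5 = 436/25

σ = √(436/25) ≈ 4.1761


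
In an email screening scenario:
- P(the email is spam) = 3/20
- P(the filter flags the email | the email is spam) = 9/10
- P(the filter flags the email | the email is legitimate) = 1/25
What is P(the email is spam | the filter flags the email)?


Using Bayes' theorem:
P(A|B) = P(B|A)·P(A) / P(B)

P(the filter flags the email) = 9/10 × 3/20 + 1/25 × 17/20
= 27/200 + 17/500 = 169/1000

P(the email is spam|the filter flags the email) = (27/200) / (169/1000) = 135/169

P(the email is spam|the filter flags the email) = 135/169 ≈ 79.88%


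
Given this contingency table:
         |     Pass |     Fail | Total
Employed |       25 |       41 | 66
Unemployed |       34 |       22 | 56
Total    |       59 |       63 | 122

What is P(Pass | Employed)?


P(Pass | Employed) = 25/(25+41) = 25/66

P(Pass|Employed) = 25/66 ≈ 37.88%


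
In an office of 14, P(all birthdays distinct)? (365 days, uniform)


P(all different) = Π(365-i)/365 for i=0..13
= (365/365)×(364/365)×...×(352/365)
= 0.776897

P ≈ 0.7769 ≈ 77.69%


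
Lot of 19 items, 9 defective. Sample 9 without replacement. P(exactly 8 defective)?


Hypergeometric: C(9,8)×C(10,1)/C(19,9)
= 9×10/92378 = 45/46189

P(X=8) = 45/46189 ≈ 0.10%


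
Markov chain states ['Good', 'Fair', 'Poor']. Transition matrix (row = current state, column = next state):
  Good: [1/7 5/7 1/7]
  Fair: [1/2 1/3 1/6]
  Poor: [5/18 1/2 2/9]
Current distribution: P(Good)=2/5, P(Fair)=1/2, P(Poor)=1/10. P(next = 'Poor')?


P(next=Poor) = Σᵢ P(now=i)×P(i→Poor)
= 2/5×1/7 + 1/2×1/6 + 1/10×2/9
= 2/35 + 1/12 + 1/45 = 41/252

P = 41/252 ≈ 0.1627


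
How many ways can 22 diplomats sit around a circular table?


Circular arrangements of 22 distinct objects: fix one position to break rotational symmetry.
(n-1)! = 21! = 51090942171709440000

51090942171709440000


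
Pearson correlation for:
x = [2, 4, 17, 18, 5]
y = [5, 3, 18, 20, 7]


n=5, Σx=46, Σy=53, Σxy=723, Σx²=658, Σy²=807
r = (5×723 - 46×53)/√((5×658 - 46²)(5×807 - 53²))
= 1177/√(1174×1226) = 1177/√1439324 ≈ 1177/1199.7183 ≈ 0.9811

r ≈ 0.9811


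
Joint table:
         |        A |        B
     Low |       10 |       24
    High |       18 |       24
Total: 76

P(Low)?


P(Low) = (10+24)/76 = 34/76 = 17/38

P(Low) = 17/38 ≈ 44.74%


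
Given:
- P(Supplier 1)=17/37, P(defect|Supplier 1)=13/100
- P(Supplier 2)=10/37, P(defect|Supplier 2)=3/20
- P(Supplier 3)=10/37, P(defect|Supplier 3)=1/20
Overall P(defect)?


P(B) = Σ P(B|Aᵢ)×P(Aᵢ)
  13/100×17/37 = 221/3700
  3/20×10/37 = 3/74
  1/20×10/37 = 1/74
Sum = 421/3700

P(defect) = 421/3700 ≈ 11.38%


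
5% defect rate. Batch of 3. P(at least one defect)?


P(all good) = (19/20)^3 = 6859/8000
P(≥1 defect) = 1141/8000

P = 1141/8000 ≈ 14.26%


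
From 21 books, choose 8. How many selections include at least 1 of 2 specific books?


Complement: C(21,8) - C(19,8) = 203490 - 75582 = 127908

127908


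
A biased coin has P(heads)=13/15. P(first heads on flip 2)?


Geometric: P(X=2) = (1-p)^(k-1)×p = (2/15)^1×13/15 = 26/225

P(X=2) = 26/225 ≈ 11.56%


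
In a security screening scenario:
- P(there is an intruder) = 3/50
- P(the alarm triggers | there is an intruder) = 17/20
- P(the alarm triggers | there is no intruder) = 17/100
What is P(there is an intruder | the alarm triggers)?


Using Bayes' theorem:
P(A|B) = P(B|A)·P(A) / P(B)

P(the alarm triggers) = 17/20 × 3/50 + 17/100 × 47/50
= 51/1000 + 799/5000 = 527/2500

P(there is an intruder|the alarm triggers) = (51/1000) / (527/2500) = 15/62

P(there is an intruder|the alarm triggers) = 15/62 ≈ 24.19%


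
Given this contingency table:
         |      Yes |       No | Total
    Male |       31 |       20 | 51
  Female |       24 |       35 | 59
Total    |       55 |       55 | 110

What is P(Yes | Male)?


P(Yes | Male) = 31/(31+20) = 31/51

P(Yes|Male) = 31/51 ≈ 60.78%


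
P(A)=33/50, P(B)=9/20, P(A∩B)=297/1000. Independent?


P(A)×P(B) = 297/1000
P(A∩B) = 297/1000
Equal ✓ → Independent

Yes, independent


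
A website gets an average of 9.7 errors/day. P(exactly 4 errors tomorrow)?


Poisson(λ=9.7): P(X=4) = e^(-λ)×λ^k/k!
= e^(-9.7) × 9.7^4 / 4!
≈ 6.128349505e-05 × 8852.9281 / 24 ≈ 0.022606

P(X=4) ≈ 0.022606 ≈ 2.26%


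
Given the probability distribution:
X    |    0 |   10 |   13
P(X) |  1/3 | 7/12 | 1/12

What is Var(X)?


E[X] = 83/12
E[X²] = 869/12
Var(X) = E[X²] - (E[X])² = 869/12 - 6889/144 = 3539/144

Var(X) = 3539/144 ≈ 24.5764


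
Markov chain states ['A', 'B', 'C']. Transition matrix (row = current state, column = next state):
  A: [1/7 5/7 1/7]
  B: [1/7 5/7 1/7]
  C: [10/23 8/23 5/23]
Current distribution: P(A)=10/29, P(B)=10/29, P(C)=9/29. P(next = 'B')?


P(next=B) = Σᵢ P(now=i)×P(i→B)
= 10/29×5/7 + 10/29×5/7 + 9/29×8/23
= 50/203 + 50/203 + 72/667 = 2804/4669

P = 2804/4669 ≈ 0.6006


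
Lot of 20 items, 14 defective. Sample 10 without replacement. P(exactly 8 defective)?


Hypergeometric: C(14,8)×C(6,2)/C(20,10)
= 3003×15/184756 = 315/1292

P(X=8) = 315/1292 ≈ 24.38%


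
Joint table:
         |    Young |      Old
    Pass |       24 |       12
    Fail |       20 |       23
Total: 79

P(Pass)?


P(Pass) = (24+12)/79 = 36/79

P(Pass) = 36/79 ≈ 45.57%


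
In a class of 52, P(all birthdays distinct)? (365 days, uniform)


P(all different) = Π(365-i)/365 for i=0..51
= (365/365)×(364/365)×...×(314/365)
= 0.021995

P ≈ 0.0220 ≈ 2.20%


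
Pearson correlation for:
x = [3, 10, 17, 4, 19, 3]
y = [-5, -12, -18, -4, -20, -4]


n=6, Σx=56, Σy=-63, Σxy=-849, Σx²=784, Σy²=925
r = (6×(-849) - 56×(-63))/√((6×784 - 56²)(6×925 - (-63)²))
= -1566/√(1568×1581) = -1566/√2479008 ≈ -1566/1574.4866 ≈ -0.9946

r ≈ -0.9946


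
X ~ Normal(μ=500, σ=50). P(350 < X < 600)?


z₁=(350-500)/50=-3.0, z₂=(600-500)/50=2.0
P = Φ(2.0) - Φ(-3.0) = 0.977250 - 0.001350 = 0.975900 ≈ 0.9759

P(350 < X < 600) ≈ 0.9759


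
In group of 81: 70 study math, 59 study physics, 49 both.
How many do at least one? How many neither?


|A∪B| = 70+59-49 = 80
Neither = 81-80 = 1

At least one: 80; Neither: 1


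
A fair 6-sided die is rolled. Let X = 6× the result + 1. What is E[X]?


E[die] = (1+6)/2 = 7/2
E[X] = 6×7/2 + 1 = 22

E[X] = 22


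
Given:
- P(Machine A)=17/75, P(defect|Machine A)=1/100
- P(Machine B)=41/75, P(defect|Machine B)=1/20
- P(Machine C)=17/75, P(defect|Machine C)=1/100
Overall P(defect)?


P(B) = Σ P(B|Aᵢ)×P(Aᵢ)
  1/100×17/75 = 17/7500
  1/20×41/75 = 41/1500
  1/100×17/75 = 17/7500
Sum = 239/7500

P(defect) = 239/7500 ≈ 3.19%


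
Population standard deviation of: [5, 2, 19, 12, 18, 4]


Mean = 60/6 = 10
  (5-10)²=25
  (2-10)²=64
  (19-10)²=81
  (12-10)²=4
  (18-10)²=64
  (4-10)²=36
Σ(x-μ)² = 274
σ² = 274/6 = 137/3

σ = √(137/3) ≈ 6.7577


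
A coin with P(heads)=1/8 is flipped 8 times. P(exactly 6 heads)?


Binomial: P(X=6) = C(8,6)×p^6×(1-p)^2
= 28 × 1/262144 × 49/64 = 343/4194304

P(X=6) = 343/4194304 ≈ 0.01%


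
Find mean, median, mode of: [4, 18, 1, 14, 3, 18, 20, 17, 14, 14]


Sorted: [1, 3, 4, 14, 14, 14, 17, 18, 18, 20]
Mean = 123/10
Median = 14
Freq: {4: 1, 18: 2, 1: 1, 14: 3, 3: 1, 20: 1, 17: 1}
Mode: [14]

Mean=123/10, Median=14, Mode=14


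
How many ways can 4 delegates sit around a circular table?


Circular arrangements of 4 distinct objects: fix one position to break rotational symmetry.
(n-1)! = 3! = 6

6


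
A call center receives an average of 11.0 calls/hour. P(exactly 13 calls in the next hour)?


Poisson(λ=11.0): P(X=13) = e^(-λ)×λ^k/k!
= e^(-11.0) × 11.0^13 / 13!
≈ 1.670170079e-05 × 3.45227121439e+13 / 6227020800 ≈ 0.092595

P(X=13) ≈ 0.092595 ≈ 9.26%


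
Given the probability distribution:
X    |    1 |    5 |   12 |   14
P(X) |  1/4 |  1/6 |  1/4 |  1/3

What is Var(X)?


E[X] = 35/4
E[X²] = 423/4
Var(X) = E[X²] - (E[X])² = 423/4 - 1225/16 = 467/16

Var(X) = 467/16 ≈ 29.1875


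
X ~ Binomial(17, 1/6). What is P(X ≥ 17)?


P(X ≥ 17) = Σ P(X=i) for i=17..17
P(X=17) = 1/16926659444736
Sum = 1/16926659444736

P(X ≥ 17) = 1/16926659444736 ≈ 0.00%


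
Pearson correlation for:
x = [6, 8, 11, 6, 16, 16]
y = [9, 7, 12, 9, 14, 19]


n=6, Σx=63, Σy=70, Σxy=824, Σx²=769, Σy²=912
r = (6×824 - 63×70)/√((6×769 - 63²)(6×912 - 70²))
= 534/√(645×572) = 534/√368940 ≈ 534/607.4043 ≈ 0.8792

r ≈ 0.8792


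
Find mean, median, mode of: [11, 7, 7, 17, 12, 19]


Sorted: [7, 7, 11, 12, 17, 19]
Mean = 73/6
Median = 23/2
Freq: {11: 1, 7: 2, 17: 1, 12: 1, 19: 1}
Mode: [7]

Mean=73/6, Median=23/2, Mode=7


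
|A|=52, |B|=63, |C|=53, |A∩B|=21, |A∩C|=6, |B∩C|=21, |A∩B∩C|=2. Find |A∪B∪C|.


|A∪B∪C| = 52+63+53-21-6-21+2 = 122

|A∪B∪C| = 122


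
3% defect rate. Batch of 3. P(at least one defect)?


P(all good) = (97/100)^3 = 912673/1000000
P(≥1 defect) = 87327/1000000

P = 87327/1000000 ≈ 8.73%


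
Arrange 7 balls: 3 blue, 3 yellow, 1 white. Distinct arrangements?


7!/(3!×3!×1!) = 140

140


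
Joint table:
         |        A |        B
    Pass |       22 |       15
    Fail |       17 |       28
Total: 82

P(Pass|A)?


P(Pass|A) = 22/(22+17) = 22/39

P = 22/39 ≈ 56.41%


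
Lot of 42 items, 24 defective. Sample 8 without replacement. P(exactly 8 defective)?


Hypergeometric: C(24,8)×C(18,0)/C(42,8)
= 735471×1/118030185 = 4301/690235

P(X=8) = 4301/690235 ≈ 0.62%


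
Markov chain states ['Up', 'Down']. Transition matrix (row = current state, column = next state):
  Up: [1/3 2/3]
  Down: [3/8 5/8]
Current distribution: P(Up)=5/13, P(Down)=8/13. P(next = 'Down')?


P(next=Down) = Σᵢ P(now=i)×P(i→Down)
= 5/13×2/3 + 8/13×5/8
= 10/39 + 5/13 = 25/39

P = 25/39 ≈ 0.6410


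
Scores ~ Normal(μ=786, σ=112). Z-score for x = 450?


z = (x - μ)/σ = (450 - 786)/112 = -3.0

z = -3.0


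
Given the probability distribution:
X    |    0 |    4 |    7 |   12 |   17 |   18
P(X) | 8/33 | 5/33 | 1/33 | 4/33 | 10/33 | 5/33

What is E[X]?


E[X] = Σ x·P(X=x)
= (0)×(8/33) + (4)×(5/33) + (7)×(1/33) + (12)×(4/33) + (17)×(10/33) + (18)×(5/33)
= 335/33

E[X] = 335/33


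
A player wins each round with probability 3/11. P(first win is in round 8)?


Geometric: P(X=8) = (1-p)^(k-1)×p = (8/11)^7×3/11 = 6291456/214358881

P(X=8) = 6291456/214358881 ≈ 2.94%


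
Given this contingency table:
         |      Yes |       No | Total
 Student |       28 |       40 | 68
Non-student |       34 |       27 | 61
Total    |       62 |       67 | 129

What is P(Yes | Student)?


P(Yes | Student) = 28/(28+40) = 28/68 = 7/17

P(Yes|Student) = 7/17 ≈ 41.18%


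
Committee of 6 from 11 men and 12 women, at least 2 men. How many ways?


Count by #men:
  2M,4W: C(11,2)×C(12,4)=27225
  3M,3W: C(11,3)×C(12,3)=36300
  4M,2W: C(11,4)×C(12,2)=21780
  5M,1W: C(11,5)×C(12,1)=5544
  6M,0W: C(11,6)×C(12,0)=462
Total = 91311

91311


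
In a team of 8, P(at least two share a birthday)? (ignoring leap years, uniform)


P(all different) = Π(365-i)/365 for i=0..7
= 0.925665
P(match) = 1 - 0.925665 = 0.074335

P ≈ 0.0743 ≈ 7.43%


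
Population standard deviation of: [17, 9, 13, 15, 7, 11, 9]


Mean = 81/7
  (17-81/7)²=1444/49
  (9-81/7)²=324/49
  (13-81/7)²=100/49
  (15-81/7)²=576/49
  (7-81/7)²=1024/49
  (11-81/7)²=16/49
  (9-81/7)²=324/49
Σ(x-μ)² = 544/7
σ² = (544/7)/7 = 544/49

σ = √(544/49) ≈ 3.3320


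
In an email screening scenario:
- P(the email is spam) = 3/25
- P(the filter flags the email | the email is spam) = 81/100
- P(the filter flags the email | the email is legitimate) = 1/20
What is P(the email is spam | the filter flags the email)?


Using Bayes' theorem:
P(A|B) = P(B|A)·P(A) / P(B)

P(the filter flags the email) = 81/100 × 3/25 + 1/20 × 22/25
= 243/2500 + 11/250 = 353/2500

P(the email is spam|the filter flags the email) = (243/2500) / (353/2500) = 243/353

P(the email is spam|the filter flags the email) = 243/353 ≈ 68.84%


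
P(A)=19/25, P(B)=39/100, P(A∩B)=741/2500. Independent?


P(A)×P(B) = 741/2500
P(A∩B) = 741/2500
Equal ✓ → Independent

Yes, independent


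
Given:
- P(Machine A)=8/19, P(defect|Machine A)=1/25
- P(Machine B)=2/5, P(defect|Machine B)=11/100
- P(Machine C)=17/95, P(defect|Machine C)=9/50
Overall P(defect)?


P(B) = Σ P(B|Aᵢ)×P(Aᵢ)
  1/25×8/19 = 8/475
  11/100×2/5 = 11/250
  9/50×17/95 = 153/4750
Sum = 221/2375

P(defect) = 221/2375 ≈ 9.31%


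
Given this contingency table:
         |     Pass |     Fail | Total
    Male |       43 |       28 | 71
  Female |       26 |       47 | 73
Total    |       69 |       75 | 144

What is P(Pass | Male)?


P(Pass | Male) = 43/(43+28) = 43/71

P(Pass|Male) = 43/71 ≈ 60.56%


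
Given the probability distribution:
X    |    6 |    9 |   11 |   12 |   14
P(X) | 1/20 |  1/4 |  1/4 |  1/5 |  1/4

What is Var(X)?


E[X] = 56/5
E[X²] = 1301/10
Var(X) = E[X²] - (E[X])² = 1301/10 - 3136/25 = 233/50

Var(X) = 233/50 ≈ 4.6600


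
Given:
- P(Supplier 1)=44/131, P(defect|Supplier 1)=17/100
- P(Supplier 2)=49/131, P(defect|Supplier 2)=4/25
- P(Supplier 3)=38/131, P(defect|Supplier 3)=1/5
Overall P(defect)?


P(B) = Σ P(B|Aᵢ)×P(Aᵢ)
  17/100×44/131 = 187/3275
  4/25×49/131 = 196/3275
  1/5×38/131 = 38/655
Sum = 573/3275

P(defect) = 573/3275 ≈ 17.50%


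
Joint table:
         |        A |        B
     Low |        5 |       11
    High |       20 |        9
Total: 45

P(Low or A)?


P(Low∨A) = P(Low) + P(A) - P(Low∧A)
= (16 + 25 - 5)/45 = 36/45 = 4/5

P = 4/5 ≈ 80.00%


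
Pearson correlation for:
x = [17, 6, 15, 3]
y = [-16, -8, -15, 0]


n=4, Σx=41, Σy=-39, Σxy=-545, Σx²=559, Σy²=545
r = (4×(-545) - 41×(-39))/√((4×559 - 41²)(4×545 - (-39)²))
= -581/√(555×659) = -581/√365745 ≈ -581/604.7686 ≈ -0.9607

r ≈ -0.9607


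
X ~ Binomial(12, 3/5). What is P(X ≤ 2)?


P(X ≤ 2) = Σ P(X=i) for i=0..2
P(X=0) = 4096/244140625
P(X=1) = 73728/244140625
P(X=2) = 608256/244140625
Sum = 137216/48828125

P(X ≤ 2) = 137216/48828125 ≈ 0.28%


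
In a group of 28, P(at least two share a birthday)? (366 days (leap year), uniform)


P(all different) = Π(366-i)/366 for i=0..27
= 0.346570
P(match) = 1 - 0.346570 = 0.653430

P ≈ 0.6534 ≈ 65.34%


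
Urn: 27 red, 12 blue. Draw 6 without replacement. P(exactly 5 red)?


Hypergeometric: C(27,5)×C(12,1)/C(39,6)
= 80730×12/3262623 = 24840/83657

P(X=5) = 24840/83657 ≈ 29.69%


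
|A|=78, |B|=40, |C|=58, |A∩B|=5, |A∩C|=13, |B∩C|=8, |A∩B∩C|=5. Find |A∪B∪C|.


|A∪B∪C| = 78+40+58-5-13-8+5 = 155

|A∪B∪C| = 155
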